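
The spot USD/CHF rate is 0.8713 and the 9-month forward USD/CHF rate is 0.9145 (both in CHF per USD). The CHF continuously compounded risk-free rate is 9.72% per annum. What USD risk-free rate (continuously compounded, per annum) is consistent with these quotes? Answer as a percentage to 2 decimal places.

3.27%

F = S·e^((r_CHF − r_USD)T) ⇒ r_USD = r_CHF − ln(F/S)/T
ln(0.9145/0.8713) = 0.048391; /(9/12) = 0.064521
r_USD = 0.0972 − 0.064521 = 0.032679
r_USD = 3.27%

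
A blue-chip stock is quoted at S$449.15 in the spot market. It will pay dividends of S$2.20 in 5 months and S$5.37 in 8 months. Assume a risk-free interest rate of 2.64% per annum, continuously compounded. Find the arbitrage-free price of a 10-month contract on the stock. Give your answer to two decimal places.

S$451.52

PV(dividends) I = 2.20·e^(−0.0264·5/12) + 5.37·e^(−0.0264·8/12)
I = 2.1759 + 5.2763 = 7.4522
F = (S − I)·e^(rT) = (449.15 − 7.4522) · e^(0.0264·10/12)
= 441.6978 · e^0.022000 = 441.6978 × 1.022244 = S$451.52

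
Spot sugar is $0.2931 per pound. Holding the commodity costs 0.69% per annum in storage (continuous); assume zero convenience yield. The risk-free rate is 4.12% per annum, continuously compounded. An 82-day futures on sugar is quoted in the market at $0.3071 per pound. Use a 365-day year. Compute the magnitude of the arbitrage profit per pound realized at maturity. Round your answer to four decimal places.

$0.0108 per pound

Fair futures: F* = S·e^(carry·T), with carry = (r + u) = 0.0412 + 0.0069 = 0.0481
F* = 0.2931 · e^(0.0481 × 82/365) = 0.2931 · e^0.010806 = 0.2931 × 1.010865 = $0.2963
Market $0.3071 > fair $0.2963: forward overpriced → cash-and-carry (buy spot, short the forward).
At maturity, profit = |F_mkt − F*| = |0.3071 − 0.2963| = $0.0108 per pound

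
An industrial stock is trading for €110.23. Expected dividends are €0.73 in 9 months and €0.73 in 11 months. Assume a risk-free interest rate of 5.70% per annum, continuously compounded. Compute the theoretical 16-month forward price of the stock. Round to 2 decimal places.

PV(dividends) I = 0.73·e^(−0.0570·9/12) + 0.73·e^(−0.0570·11/12)
I = 0.6995 + 0.6928 = 1.3923
F = (S − I)·e^(rT) = (110.23 − 1.3923) · e^(0.0570·16/12)
= 108.8377 · e^0.076000 = 108.8377 × 1.078963 = €117.43

€117.43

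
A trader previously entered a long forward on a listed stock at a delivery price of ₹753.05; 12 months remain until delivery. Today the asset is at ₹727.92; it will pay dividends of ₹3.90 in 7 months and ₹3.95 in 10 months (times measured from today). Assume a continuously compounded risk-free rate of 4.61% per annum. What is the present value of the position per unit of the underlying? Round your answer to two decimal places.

PV(remaining dividends) I = 3.90·e^(−0.0461·7/12) + 3.95·e^(−0.0461·10/12) = 7.5977
Current forward F = (S − I)·e^(rT) = (727.92 − 7.5977)·e^(0.0461·12/12) = 720.3223 × 1.047179 = 754.3064
Value (long) = (F − K)·e^(−rT) = (754.3064 − 753.05) × 0.954946 = 1.1998
Value = ₹1.20

₹1.20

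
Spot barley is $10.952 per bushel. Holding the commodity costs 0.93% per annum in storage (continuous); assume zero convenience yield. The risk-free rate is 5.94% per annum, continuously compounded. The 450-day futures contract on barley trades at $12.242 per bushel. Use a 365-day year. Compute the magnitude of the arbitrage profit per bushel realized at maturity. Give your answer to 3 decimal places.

Fair futures: F* = S·e^(carry·T), with carry = (r + u) = 0.0594 + 0.0093 = 0.0687
F* = 10.952 · e^(0.0687 × 450/365) = 10.952 · e^0.084699 = 10.952 × 1.088389 = $11.9200
Market $12.242 > fair $11.9200: forward overpriced → cash-and-carry (buy spot, short the forward).
At maturity, profit = |F_mkt − F*| = |12.242 − 11.9200| = $0.322 per bushel

$0.322 per bushel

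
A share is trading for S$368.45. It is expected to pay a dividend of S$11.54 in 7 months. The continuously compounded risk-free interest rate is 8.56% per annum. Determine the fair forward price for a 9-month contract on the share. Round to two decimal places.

S$381.17

PV(dividends) I = 11.54·e^(−0.0856·7/12)
I = 10.9779
F = (S − I)·e^(rT) = (368.45 − 10.9779) · e^(0.0856·9/12)
= 357.4721 · e^0.064200 = 357.4721 × 1.066306 = S$381.17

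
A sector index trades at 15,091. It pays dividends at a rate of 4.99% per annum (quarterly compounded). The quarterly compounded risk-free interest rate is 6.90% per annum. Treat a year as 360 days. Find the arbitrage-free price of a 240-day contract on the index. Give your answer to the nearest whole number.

F = S · (1+r/4)^(4T) / (1+q/4)^(4T)
= 15091 × 1.046664 / 1.033613 = 15091 × 1.012627
F = 15,282

15,282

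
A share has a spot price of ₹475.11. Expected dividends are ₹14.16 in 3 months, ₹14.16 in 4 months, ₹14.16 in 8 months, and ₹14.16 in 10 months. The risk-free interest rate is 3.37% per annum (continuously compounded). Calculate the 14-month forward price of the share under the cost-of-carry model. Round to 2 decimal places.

₹436.27

PV(dividends) I = 14.16·e^(−0.0337·3/12) + 14.16·e^(−0.0337·4/12) + 14.16·e^(−0.0337·8/12) + 14.16·e^(−0.0337·10/12)
I = 14.0412 + 14.0018 + 13.8454 + 13.7679 = 55.6563
F = (S − I)·e^(rT) = (475.11 − 55.6563) · e^(0.0337·14/12)
= 419.4537 · e^0.039317 = 419.4537 × 1.040100 = ₹436.27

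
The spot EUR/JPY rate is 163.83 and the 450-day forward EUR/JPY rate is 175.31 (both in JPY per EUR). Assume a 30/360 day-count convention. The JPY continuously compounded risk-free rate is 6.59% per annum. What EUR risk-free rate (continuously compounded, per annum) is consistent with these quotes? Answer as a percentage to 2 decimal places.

1.17%

F = S·e^((r_JPY − r_EUR)T) ⇒ r_EUR = r_JPY − ln(F/S)/T
ln(175.31/163.83) = 0.067727; /(450/360) = 0.054182
r_EUR = 0.0659 − 0.054182 = 0.011718
r_EUR = 1.17%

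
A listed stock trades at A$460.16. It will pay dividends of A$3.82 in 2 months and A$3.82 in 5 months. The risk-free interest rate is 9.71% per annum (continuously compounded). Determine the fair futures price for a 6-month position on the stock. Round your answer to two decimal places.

A$475.26

PV(dividends) I = 3.82·e^(−0.0971·2/12) + 3.82·e^(−0.0971·5/12)
I = 3.7587 + 3.6685 = 7.4272
F = (S − I)·e^(rT) = (460.16 − 7.4272) · e^(0.0971·6/12)
= 452.7328 · e^0.048550 = 452.7328 × 1.049748 = A$475.26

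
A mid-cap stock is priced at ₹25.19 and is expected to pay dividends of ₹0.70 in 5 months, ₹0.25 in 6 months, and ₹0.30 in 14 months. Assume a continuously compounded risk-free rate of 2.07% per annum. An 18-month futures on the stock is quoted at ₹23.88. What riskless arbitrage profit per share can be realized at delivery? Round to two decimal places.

₹0.83 per share

PV(dividends) I = 0.70·e^(−0.0207·5/12) + 0.25·e^(−0.0207·6/12) + 0.30·e^(−0.0207·14/12) = 1.2343
Fair futures F* = (S − I)·e^(rT) = (25.19 − 1.2343)·e^0.031050 = 23.9557 × 1.031537 = 24.7112
Market ₹23.88 < fair 24.7112: forward underpriced → reverse cash-and-carry (short the stock, invest proceeds at r, pay the dividends, go long the forward).
Profit at T = |F_mkt − F*| = |23.88 − 24.7112| = ₹0.83 per share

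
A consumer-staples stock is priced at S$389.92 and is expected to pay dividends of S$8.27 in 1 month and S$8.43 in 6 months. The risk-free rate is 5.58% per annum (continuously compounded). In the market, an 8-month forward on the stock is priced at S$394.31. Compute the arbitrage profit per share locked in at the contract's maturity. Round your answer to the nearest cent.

PV(dividends) I = 8.27·e^(−0.0558·1/12) + 8.43·e^(−0.0558·6/12) = 16.4297
Fair forward F* = (S − I)·e^(rT) = (389.92 − 16.4297)·e^0.037200 = 373.4903 × 1.037901 = 387.6460
Market S$394.31 > fair 387.6460: forward overpriced → cash-and-carry (borrow at r, buy the stock and collect the dividends, short the forward).
Profit at T = |F_mkt − F*| = |394.31 − 387.6460| = S$6.66 per share

S$6.66 per share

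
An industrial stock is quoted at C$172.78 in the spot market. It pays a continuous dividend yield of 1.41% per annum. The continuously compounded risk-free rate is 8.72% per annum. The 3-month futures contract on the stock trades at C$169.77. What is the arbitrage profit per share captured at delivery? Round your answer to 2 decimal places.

C$6.20 per share

Fair futures: F* = S·e^(carry·T), with carry = (r − q) = 0.0872 − 0.0141 = 0.0731
F* = 172.78 · e^(0.0731 × 3/12) = 172.78 · e^0.018275 = 172.78 × 1.018443 = C$175.9666
Market C$169.77 < fair C$175.9666: forward underpriced → reverse cash-and-carry (short spot, go long the forward).
At maturity, profit = |F_mkt − F*| = |169.77 − 175.9666| = C$6.20 per share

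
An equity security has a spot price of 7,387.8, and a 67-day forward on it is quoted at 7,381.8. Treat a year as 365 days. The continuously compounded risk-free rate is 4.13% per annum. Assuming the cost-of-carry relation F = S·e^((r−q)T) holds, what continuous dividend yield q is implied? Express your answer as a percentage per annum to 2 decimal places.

4.57%

From F = S·e^((r−q)T): (r − q) = ln(F/S)/T
ln(7381.8/7387.8) = ln(0.999188) = -0.000812
(r − q) = -0.000812 / (67/365) = -0.004424
q = r − ln(F/S)/T = 0.0413 + 0.004424 = 0.045724
q = 4.57%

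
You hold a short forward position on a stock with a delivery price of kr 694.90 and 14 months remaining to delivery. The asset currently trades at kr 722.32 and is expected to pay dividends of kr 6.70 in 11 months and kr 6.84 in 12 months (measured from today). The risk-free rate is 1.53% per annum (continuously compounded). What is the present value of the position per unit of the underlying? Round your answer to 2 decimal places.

-kr 26.37

PV(remaining dividends) I = 6.70·e^(−0.0153·11/12) + 6.84·e^(−0.0153·12/12) = 13.3428
Current forward F = (S − I)·e^(rT) = (722.32 − 13.3428)·e^(0.0153·14/12) = 708.9772 × 1.018010 = 721.7459
Value (long) = (F − K)·e^(−rT) = (721.7459 − 694.90) × 0.982308 = 26.3709
Short position value = −(long value) = -kr 26.37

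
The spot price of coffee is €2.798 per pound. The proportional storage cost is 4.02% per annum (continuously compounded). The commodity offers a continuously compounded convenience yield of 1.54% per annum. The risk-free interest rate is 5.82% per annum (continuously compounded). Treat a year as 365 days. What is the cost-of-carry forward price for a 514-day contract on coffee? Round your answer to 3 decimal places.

€3.145 per pound

Net carry = r + u − y = 0.0582 + 0.0402 − 0.0154 = 0.0830
F = S·e^((r+u−y)T) = 2.798 · e^(0.0830 × 514/365) = 2.798 · e^0.116882
= 2.798 × 1.123987 = €3.145 per pound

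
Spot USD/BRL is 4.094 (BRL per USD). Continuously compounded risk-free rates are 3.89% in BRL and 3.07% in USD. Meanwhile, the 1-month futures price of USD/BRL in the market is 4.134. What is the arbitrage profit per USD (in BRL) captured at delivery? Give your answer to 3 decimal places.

Fair futures: F* = S·e^(carry·T), with carry = (r_BRL − r_USD) = 0.0389 − 0.0307 = 0.0082
F* = 4.094 · e^(0.0082 × 1/12) = 4.094 · e^0.000683 = 4.094 × 1.000683 = 4.0968
Market 4.134 > fair 4.0968: forward overpriced → cash-and-carry (buy spot, short the forward).
At maturity, profit = |F_mkt − F*| = |4.134 − 4.0968| = 0.037 per USD (in BRL)

0.037 per USD (in BRL)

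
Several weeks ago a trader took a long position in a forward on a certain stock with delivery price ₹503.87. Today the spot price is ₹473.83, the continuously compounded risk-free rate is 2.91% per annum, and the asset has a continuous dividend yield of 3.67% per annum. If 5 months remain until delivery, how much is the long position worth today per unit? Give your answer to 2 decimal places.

Current fair forward for the remaining 5 months: F = S·e^((r − q)·T), (r − q) = 0.0291 − 0.0367 = -0.0076
F = 473.83 · e^(-0.0076 × 5/12) = 473.83 × 0.996838 = 472.3317
Value of long forward = (F − K)·e^(−rT) = (472.3317 − 503.87) · e^(−0.0291·5/12)
= -31.5383 × 0.987948 = -31.16

-₹31.16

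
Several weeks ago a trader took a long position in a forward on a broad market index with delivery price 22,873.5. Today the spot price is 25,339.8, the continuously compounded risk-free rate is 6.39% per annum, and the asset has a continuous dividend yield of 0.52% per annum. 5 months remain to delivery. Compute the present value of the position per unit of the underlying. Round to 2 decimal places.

Current fair forward for the remaining 5 months: F = S·e^((r − q)·T), (r − q) = 0.0639 − 0.0052 = 0.0587
F = 25339.8 · e^(0.0587 × 5/12) = 25339.8 × 1.02475989 = 25967.2107
Value of long forward = (F − K)·e^(−rT) = (25967.2107 − 22873.5) · e^(−0.0639·5/12)
= 3093.7107 × 0.97372632 = 3012.43

3012.43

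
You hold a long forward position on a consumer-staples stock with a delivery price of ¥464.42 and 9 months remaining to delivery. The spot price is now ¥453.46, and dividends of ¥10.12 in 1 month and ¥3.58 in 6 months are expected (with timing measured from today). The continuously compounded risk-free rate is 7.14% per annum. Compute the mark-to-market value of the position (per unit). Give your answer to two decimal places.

PV(remaining dividends) I = 10.12·e^(−0.0714·1/12) + 3.58·e^(−0.0714·6/12) = 13.5144
Current forward F = (S − I)·e^(rT) = (453.46 − 13.5144)·e^(0.0714·9/12) = 439.9456 × 1.055010 = 464.1470
Value (long) = (F − K)·e^(−rT) = (464.1470 − 464.42) × 0.947859 = -0.2588
Value = -¥0.26

-¥0.26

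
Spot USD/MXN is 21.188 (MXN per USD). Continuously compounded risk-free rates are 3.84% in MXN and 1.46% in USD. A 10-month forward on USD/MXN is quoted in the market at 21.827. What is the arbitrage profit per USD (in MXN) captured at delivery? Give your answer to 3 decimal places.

0.215 per USD (in MXN)

Fair forward: F* = S·e^(carry·T), with carry = (r_MXN − r_USD) = 0.0384 − 0.0146 = 0.0238
F* = 21.188 · e^(0.0238 × 10/12) = 21.188 · e^0.019833 = 21.188 × 1.020031 = 21.6124
Market 21.827 > fair 21.6124: forward overpriced → cash-and-carry (buy spot, short the forward).
At maturity, profit = |F_mkt − F*| = |21.827 − 21.6124| = 0.215 per USD (in MXN)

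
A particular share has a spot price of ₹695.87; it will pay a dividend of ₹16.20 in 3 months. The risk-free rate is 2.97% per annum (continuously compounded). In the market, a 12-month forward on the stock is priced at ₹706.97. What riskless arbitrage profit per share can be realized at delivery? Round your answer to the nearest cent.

PV(dividends) I = 16.20·e^(−0.0297·3/12) = 16.0802
Fair forward F* = (S − I)·e^(rT) = (695.87 − 16.0802)·e^0.029700 = 679.7898 × 1.030145 = 700.2821
Market ₹706.97 > fair 700.2821: forward overpriced → cash-and-carry (borrow at r, buy the stock and collect the dividends, short the forward).
Profit at T = |F_mkt − F*| = |706.97 − 700.2821| = ₹6.69 per share

₹6.69 per share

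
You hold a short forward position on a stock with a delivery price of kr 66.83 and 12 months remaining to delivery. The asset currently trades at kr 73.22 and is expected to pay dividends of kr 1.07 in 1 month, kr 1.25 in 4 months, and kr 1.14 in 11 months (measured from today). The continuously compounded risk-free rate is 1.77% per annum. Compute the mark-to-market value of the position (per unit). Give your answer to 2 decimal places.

PV(remaining dividends) I = 1.07·e^(−0.0177·1/12) + 1.25·e^(−0.0177·4/12) + 1.14·e^(−0.0177·11/12) = 3.4327
Current forward F = (S − I)·e^(rT) = (73.22 − 3.4327)·e^(0.0177·12/12) = 69.7873 × 1.017858 = 71.0336
Value (long) = (F − K)·e^(−rT) = (71.0336 − 66.83) × 0.982456 = 4.1299
Short position value = −(long value) = -kr 4.13

-kr 4.13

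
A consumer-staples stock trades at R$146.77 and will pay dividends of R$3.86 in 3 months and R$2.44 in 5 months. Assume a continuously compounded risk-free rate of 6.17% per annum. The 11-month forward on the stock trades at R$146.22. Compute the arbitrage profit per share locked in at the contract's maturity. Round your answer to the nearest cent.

R$2.55 per share

PV(dividends) I = 3.86·e^(−0.0617·3/12) + 2.44·e^(−0.0617·5/12) = 6.1790
Fair forward F* = (S − I)·e^(rT) = (146.77 − 6.1790)·e^0.056558 = 140.5910 × 1.058188 = 148.7717
Market R$146.22 < fair 148.7717: forward underpriced → reverse cash-and-carry (short the stock, invest proceeds at r, pay the dividends, go long the forward).
Profit at T = |F_mkt − F*| = |146.22 − 148.7717| = R$2.55 per share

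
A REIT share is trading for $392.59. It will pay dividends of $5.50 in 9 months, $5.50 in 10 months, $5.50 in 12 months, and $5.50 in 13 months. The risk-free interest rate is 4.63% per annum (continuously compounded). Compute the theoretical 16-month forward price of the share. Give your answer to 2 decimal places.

$395.16

PV(dividends) I = 5.50·e^(−0.0463·9/12) + 5.50·e^(−0.0463·10/12) + 5.50·e^(−0.0463·12/12) + 5.50·e^(−0.0463·13/12)
I = 5.3123 + 5.2918 + 5.2512 + 5.2309 = 21.0862
F = (S − I)·e^(rT) = (392.59 − 21.0862) · e^(0.0463·16/12)
= 371.5038 · e^0.061733 = 371.5038 × 1.063678 = $395.16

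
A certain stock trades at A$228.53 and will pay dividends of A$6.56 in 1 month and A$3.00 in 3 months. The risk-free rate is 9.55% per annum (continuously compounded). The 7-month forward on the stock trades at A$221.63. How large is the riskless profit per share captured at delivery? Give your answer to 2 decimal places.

PV(dividends) I = 6.56·e^(−0.0955·1/12) + 3.00·e^(−0.0955·3/12) = 9.4372
Fair forward F* = (S − I)·e^(rT) = (228.53 − 9.4372)·e^0.055708 = 219.0928 × 1.057289 = 231.6444
Market A$221.63 < fair 231.6444: forward underpriced → reverse cash-and-carry (short the stock, invest proceeds at r, pay the dividends, go long the forward).
Profit at T = |F_mkt − F*| = |221.63 − 231.6444| = A$10.01 per share

A$10.01 per share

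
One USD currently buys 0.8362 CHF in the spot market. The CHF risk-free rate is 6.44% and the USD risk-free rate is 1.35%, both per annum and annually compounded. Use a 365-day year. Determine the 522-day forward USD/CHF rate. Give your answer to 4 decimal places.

By covered interest parity, F = S · (1+r_CHF)^T / (1+r_USD)^T
= 0.8362 × 1.093361 / 1.019363 = 0.8362 × 1.072592
F = 0.8969 CHF per USD

0.8969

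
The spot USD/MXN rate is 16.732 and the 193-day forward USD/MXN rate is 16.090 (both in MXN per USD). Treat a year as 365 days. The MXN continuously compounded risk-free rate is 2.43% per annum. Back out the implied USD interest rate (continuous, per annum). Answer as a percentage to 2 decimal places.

9.83%

F = S·e^((r_MXN − r_USD)T) ⇒ r_USD = r_MXN − ln(F/S)/T
ln(16.090/16.732) = -0.039125; /(193/365) = -0.073993
r_USD = 0.0243 + 0.073993 = 0.098293
r_USD = 9.83%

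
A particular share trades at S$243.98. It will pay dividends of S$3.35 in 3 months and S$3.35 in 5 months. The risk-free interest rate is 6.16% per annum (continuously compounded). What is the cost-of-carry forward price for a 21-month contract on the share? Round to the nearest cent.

PV(dividends) I = 3.35·e^(−0.0616·3/12) + 3.35·e^(−0.0616·5/12)
I = 3.2988 + 3.2651 = 6.5639
F = (S − I)·e^(rT) = (243.98 − 6.5639) · e^(0.0616·21/12)
= 237.4161 · e^0.107800 = 237.4161 × 1.113825 = S$264.44

S$264.44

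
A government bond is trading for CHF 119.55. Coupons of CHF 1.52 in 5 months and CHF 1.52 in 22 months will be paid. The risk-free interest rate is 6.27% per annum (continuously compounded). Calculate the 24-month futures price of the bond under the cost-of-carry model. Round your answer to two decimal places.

PV(coupons) I = 1.52·e^(−0.0627·5/12) + 1.52·e^(−0.0627·22/12)
I = 1.4808 + 1.3549 = 2.8357
F = (S − I)·e^(rT) = (119.55 − 2.8357) · e^(0.0627·24/12)
= 116.7143 · e^0.125400 = 116.7143 × 1.133602 = CHF 132.31

CHF 132.31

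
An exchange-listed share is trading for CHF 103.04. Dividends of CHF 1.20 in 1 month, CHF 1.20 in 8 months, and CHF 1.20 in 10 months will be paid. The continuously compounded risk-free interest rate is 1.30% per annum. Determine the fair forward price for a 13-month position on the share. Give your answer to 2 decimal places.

CHF 100.88

PV(dividends) I = 1.20·e^(−0.0130·1/12) + 1.20·e^(−0.0130·8/12) + 1.20·e^(−0.0130·10/12)
I = 1.1987 + 1.1896 + 1.1871 = 3.5754
F = (S − I)·e^(rT) = (103.04 − 3.5754) · e^(0.0130·13/12)
= 99.4646 · e^0.014083 = 99.4646 × 1.014183 = CHF 100.88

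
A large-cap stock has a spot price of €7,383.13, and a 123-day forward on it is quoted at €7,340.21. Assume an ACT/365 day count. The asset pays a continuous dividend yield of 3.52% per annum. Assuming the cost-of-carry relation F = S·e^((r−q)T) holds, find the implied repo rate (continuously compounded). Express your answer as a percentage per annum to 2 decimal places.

1.79%

From F = S·e^((r−q)T): (r − q) = ln(F/S)/T
ln(7340.21/7383.13) = ln(0.994187) = -0.005830
(r − q) = -0.005830 / (123/365) = -0.017300
r = ln(F/S)/T + q = -0.017300 + 0.0352 = 0.017900
r = 1.79%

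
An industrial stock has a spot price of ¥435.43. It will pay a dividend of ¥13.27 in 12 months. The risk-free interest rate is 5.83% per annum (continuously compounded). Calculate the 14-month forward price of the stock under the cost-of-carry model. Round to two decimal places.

PV(dividends) I = 13.27·e^(−0.0583·12/12)
I = 12.5185
F = (S − I)·e^(rT) = (435.43 − 12.5185) · e^(0.0583·14/12)
= 422.9115 · e^0.068017 = 422.9115 × 1.070384 = ¥452.68

¥452.68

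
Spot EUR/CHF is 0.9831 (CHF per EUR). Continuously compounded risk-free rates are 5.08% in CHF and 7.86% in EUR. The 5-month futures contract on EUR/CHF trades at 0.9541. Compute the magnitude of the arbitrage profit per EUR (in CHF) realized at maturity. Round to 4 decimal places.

Fair futures: F* = S·e^(carry·T), with carry = (r_CHF − r_EUR) = 0.0508 − 0.0786 = -0.0278
F* = 0.9831 · e^(-0.0278 × 5/12) = 0.9831 · e^-0.011583 = 0.9831 × 0.988484 = 0.9718
Market 0.9541 < fair 0.9718: forward underpriced → reverse cash-and-carry (short spot, go long the forward).
At maturity, profit = |F_mkt − F*| = |0.9541 − 0.9718| = 0.0177 per EUR (in CHF)

0.0177 per EUR (in CHF)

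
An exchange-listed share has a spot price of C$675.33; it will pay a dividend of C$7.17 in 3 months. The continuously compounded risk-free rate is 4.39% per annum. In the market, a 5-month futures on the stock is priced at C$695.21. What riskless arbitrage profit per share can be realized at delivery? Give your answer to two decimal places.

C$14.64 per share

PV(dividends) I = 7.17·e^(−0.0439·3/12) = 7.0917
Fair futures F* = (S − I)·e^(rT) = (675.33 − 7.0917)·e^0.018292 = 668.2383 × 1.018460 = 680.5740
Market C$695.21 > fair 680.5740: forward overpriced → cash-and-carry (borrow at r, buy the stock and collect the dividends, short the forward).
Profit at T = |F_mkt − F*| = |695.21 − 680.5740| = C$14.64 per share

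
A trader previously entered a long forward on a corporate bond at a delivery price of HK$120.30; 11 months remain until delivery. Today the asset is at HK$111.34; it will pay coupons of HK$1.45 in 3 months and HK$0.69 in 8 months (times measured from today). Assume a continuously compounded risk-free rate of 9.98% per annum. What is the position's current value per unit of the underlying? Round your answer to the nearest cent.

-HK$0.50

PV(remaining coupons) I = 1.45·e^(−0.0998·3/12) + 0.69·e^(−0.0998·8/12) = 2.0599
Current forward F = (S − I)·e^(rT) = (111.34 − 2.0599)·e^(0.0998·11/12) = 109.2801 × 1.095799 = 119.7490
Value (long) = (F − K)·e^(−rT) = (119.7490 − 120.30) × 0.912577 = -0.5028
Value = -HK$0.50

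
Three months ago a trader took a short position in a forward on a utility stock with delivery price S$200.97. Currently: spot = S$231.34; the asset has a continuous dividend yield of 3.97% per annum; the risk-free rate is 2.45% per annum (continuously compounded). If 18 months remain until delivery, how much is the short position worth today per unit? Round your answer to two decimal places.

Current fair forward for the remaining 18 months: F = S·e^((r − q)·T), (r − q) = 0.0245 − 0.0397 = -0.0152
F = 231.34 · e^(-0.0152 × 18/12) = 231.34 × 0.977458 = 226.1251
Value of long forward = (F − K)·e^(−rT) = (226.1251 − 200.97) · e^(−0.0245·18/12)
= 25.1551 × 0.963917 = 24.25
Short position value = −(long value) = -S$24.25

-S$24.25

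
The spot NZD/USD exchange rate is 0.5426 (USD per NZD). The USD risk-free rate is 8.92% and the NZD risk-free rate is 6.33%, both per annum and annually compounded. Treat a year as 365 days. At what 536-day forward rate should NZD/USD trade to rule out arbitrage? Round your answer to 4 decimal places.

0.5621

By covered interest parity, F = S · (1+r_USD)^T / (1+r_NZD)^T
= 0.5426 × 1.133685 / 1.094319 = 0.5426 × 1.035973
F = 0.5621 USD per NZD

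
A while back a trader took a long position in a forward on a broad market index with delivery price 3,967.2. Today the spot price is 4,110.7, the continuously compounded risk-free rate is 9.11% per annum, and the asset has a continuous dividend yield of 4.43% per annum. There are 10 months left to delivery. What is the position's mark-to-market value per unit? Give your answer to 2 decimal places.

284.54

Current fair forward for the remaining 10 months: F = S·e^((r − q)·T), (r − q) = 0.0911 − 0.0443 = 0.0468
F = 4110.7 · e^(0.0468 × 10/12) = 4110.7 × 1.03977048 = 4274.1845
Value of long forward = (F − K)·e^(−rT) = (4274.1845 − 3967.2) · e^(−0.0911·10/12)
= 306.9845 × 0.92689344 = 284.54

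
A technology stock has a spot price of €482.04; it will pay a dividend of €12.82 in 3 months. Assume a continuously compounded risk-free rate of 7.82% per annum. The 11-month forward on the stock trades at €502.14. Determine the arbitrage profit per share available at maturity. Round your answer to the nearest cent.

€2.22 per share

PV(dividends) I = 12.82·e^(−0.0782·3/12) = 12.5718
Fair forward F* = (S − I)·e^(rT) = (482.04 − 12.5718)·e^0.071683 = 469.4682 × 1.074315 = 504.3567
Market €502.14 < fair 504.3567: forward underpriced → reverse cash-and-carry (short the stock, invest proceeds at r, pay the dividends, go long the forward).
Profit at T = |F_mkt − F*| = |502.14 − 504.3567| = €2.22 per share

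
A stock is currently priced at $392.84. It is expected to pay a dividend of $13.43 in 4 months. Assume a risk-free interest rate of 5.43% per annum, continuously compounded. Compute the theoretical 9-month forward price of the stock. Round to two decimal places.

$395.43

PV(dividends) I = 13.43·e^(−0.0543·4/12)
I = 13.1891
F = (S − I)·e^(rT) = (392.84 − 13.1891) · e^(0.0543·9/12)
= 379.6509 · e^0.040725 = 379.6509 × 1.041566 = $395.43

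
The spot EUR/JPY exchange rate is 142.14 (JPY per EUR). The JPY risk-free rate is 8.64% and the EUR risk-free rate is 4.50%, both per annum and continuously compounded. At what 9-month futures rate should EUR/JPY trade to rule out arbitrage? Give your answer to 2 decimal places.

146.62

F = S·e^((r_JPY − r_EUR)T) = 142.14 · e^((0.0864 − 0.0450) × 9/12)
= 142.14 · e^0.031050 = 142.14 × 1.031537
F = 146.62 JPY per EUR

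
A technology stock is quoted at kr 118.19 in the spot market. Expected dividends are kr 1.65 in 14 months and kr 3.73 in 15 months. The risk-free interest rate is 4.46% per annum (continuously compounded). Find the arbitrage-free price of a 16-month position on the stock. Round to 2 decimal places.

PV(dividends) I = 1.65·e^(−0.0446·14/12) + 3.73·e^(−0.0446·15/12)
I = 1.5663 + 3.5277 = 5.0940
F = (S − I)·e^(rT) = (118.19 − 5.0940) · e^(0.0446·16/12)
= 113.0960 · e^0.059467 = 113.0960 × 1.061271 = kr 120.03

kr 120.03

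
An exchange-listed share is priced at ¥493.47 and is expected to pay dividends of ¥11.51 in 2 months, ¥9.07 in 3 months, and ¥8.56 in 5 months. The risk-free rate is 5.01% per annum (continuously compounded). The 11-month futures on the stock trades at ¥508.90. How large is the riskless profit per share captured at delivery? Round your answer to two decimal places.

PV(dividends) I = 11.51·e^(−0.0501·2/12) + 9.07·e^(−0.0501·3/12) + 8.56·e^(−0.0501·5/12) = 28.7546
Fair futures F* = (S − I)·e^(rT) = (493.47 − 28.7546)·e^0.045925 = 464.7154 × 1.046996 = 486.5552
Market ¥508.90 > fair 486.5552: forward overpriced → cash-and-carry (borrow at r, buy the stock and collect the dividends, short the forward).
Profit at T = |F_mkt − F*| = |508.90 − 486.5552| = ¥22.34 per share

¥22.34 per share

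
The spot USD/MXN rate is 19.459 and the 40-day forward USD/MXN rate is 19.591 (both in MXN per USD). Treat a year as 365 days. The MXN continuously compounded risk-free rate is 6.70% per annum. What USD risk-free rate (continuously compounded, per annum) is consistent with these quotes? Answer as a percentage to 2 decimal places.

0.53%

F = S·e^((r_MXN − r_USD)T) ⇒ r_USD = r_MXN − ln(F/S)/T
ln(19.591/19.459) = 0.006761; /(40/365) = 0.061694
r_USD = 0.0670 − 0.061694 = 0.005306
r_USD = 0.53%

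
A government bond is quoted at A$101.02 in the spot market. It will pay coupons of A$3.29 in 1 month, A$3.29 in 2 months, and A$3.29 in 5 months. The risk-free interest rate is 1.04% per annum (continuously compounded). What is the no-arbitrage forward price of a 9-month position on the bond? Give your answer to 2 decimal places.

PV(coupons) I = 3.29·e^(−0.0104·1/12) + 3.29·e^(−0.0104·2/12) + 3.29·e^(−0.0104·5/12)
I = 3.2871 + 3.2843 + 3.2758 = 9.8472
F = (S − I)·e^(rT) = (101.02 − 9.8472) · e^(0.0104·9/12)
= 91.1728 · e^0.007800 = 91.1728 × 1.007830 = A$91.89

A$91.89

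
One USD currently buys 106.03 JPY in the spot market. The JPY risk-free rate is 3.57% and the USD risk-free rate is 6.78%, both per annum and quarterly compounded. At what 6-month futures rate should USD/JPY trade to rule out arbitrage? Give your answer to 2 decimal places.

By covered interest parity, F = S · (1+r_JPY/4)^(4T) / (1+r_USD/4)^(4T)
= 106.03 × 1.017930 / 1.034187 = 106.03 × 0.984280
F = 104.36 JPY per USD

104.36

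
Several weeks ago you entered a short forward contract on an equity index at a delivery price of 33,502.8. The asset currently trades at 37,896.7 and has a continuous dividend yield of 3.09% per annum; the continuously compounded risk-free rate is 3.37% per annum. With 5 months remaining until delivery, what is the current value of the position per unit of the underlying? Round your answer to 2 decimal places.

-4376.26

Current fair forward for the remaining 5 months: F = S·e^((r − q)·T), (r − q) = 0.0337 − 0.0309 = 0.0028
F = 37896.7 · e^(0.0028 × 5/12) = 37896.7 × 1.00116735 = 37940.9387
Value of long forward = (F − K)·e^(−rT) = (37940.9387 − 33502.8) · e^(−0.0337·5/12)
= 4438.1387 × 0.98605646 = 4376.26
Short position value = −(long value) = -4376.26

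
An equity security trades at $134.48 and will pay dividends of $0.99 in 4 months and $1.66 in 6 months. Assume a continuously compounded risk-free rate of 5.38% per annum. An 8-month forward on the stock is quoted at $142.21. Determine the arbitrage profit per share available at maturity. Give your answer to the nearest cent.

PV(dividends) I = 0.99·e^(−0.0538·4/12) + 1.66·e^(−0.0538·6/12) = 2.5883
Fair forward F* = (S − I)·e^(rT) = (134.48 − 2.5883)·e^0.035867 = 131.8917 × 1.036518 = 136.7081
Market $142.21 > fair 136.7081: forward overpriced → cash-and-carry (borrow at r, buy the stock and collect the dividends, short the forward).
Profit at T = |F_mkt − F*| = |142.21 − 136.7081| = $5.50 per share

$5.50 per share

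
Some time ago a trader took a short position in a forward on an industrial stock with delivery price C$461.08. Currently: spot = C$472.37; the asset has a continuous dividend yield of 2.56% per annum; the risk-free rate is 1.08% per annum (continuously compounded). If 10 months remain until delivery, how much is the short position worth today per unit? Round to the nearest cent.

-C$5.45

Current fair forward for the remaining 10 months: F = S·e^((r − q)·T), (r − q) = 0.0108 − 0.0256 = -0.0148
F = 472.37 · e^(-0.0148 × 10/12) = 472.37 × 0.987742 = 466.5797
Value of long forward = (F − K)·e^(−rT) = (466.5797 − 461.08) · e^(−0.0108·10/12)
= 5.4997 × 0.991040 = 5.45
Short position value = −(long value) = -C$5.45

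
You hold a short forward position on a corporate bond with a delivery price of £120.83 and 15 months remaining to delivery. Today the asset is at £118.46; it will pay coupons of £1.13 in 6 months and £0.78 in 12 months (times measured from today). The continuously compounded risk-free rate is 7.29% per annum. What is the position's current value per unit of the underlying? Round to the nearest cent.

PV(remaining coupons) I = 1.13·e^(−0.0729·6/12) + 0.78·e^(−0.0729·12/12) = 1.8147
Current forward F = (S − I)·e^(rT) = (118.46 − 1.8147)·e^(0.0729·15/12) = 116.6453 × 1.095406 = 127.7740
Value (long) = (F − K)·e^(−rT) = (127.7740 − 120.83) × 0.912904 = 6.3392
Short position value = −(long value) = -£6.34

-£6.34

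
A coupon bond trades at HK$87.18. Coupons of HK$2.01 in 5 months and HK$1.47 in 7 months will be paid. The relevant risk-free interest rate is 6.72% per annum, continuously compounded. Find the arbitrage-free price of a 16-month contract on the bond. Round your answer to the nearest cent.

HK$91.67

PV(coupons) I = 2.01·e^(−0.0672·5/12) + 1.47·e^(−0.0672·7/12)
I = 1.9545 + 1.4135 = 3.3680
F = (S − I)·e^(rT) = (87.18 − 3.3680) · e^(0.0672·16/12)
= 83.8120 · e^0.089600 = 83.8120 × 1.093737 = HK$91.67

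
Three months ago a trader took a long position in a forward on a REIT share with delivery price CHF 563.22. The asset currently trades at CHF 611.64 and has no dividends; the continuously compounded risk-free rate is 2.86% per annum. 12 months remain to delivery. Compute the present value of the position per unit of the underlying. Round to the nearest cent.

CHF 64.30

Current fair forward for the remaining 12 months: F = S·e^(r·T), r = 0.0286
F = 611.64 · e^(0.0286 × 12/12) = 611.64 × 1.029013 = 629.3855
Value of long forward = (F − K)·e^(−rT) = (629.3855 − 563.22) · e^(−0.0286·12/12)
= 66.1655 × 0.971805 = 64.30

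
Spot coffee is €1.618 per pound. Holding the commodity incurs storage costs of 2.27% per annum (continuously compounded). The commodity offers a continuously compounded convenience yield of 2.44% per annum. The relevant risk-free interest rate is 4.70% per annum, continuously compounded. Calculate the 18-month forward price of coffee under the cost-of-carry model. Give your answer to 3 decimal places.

Net carry = r + u − y = 0.0470 + 0.0227 − 0.0244 = 0.0453
F = S·e^((r+u−y)T) = 1.618 · e^(0.0453 × 18/12) = 1.618 · e^0.067950
= 1.618 × 1.070312 = €1.732 per pound

€1.732 per pound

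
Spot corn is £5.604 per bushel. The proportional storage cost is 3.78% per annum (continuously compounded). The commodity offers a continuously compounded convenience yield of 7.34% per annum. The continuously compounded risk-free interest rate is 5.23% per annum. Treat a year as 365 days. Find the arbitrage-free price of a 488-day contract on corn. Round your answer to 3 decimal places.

£5.731 per bushel

Net carry = r + u − y = 0.0523 + 0.0378 − 0.0734 = 0.0167
F = S·e^((r+u−y)T) = 5.604 · e^(0.0167 × 488/365) = 5.604 · e^0.022328
= 5.604 × 1.022579 = £5.731 per bushel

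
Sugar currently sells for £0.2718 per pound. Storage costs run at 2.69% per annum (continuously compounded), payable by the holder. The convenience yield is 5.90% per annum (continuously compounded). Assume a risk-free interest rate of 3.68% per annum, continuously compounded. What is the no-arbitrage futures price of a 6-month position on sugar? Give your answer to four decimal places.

Net carry = r + u − y = 0.0368 + 0.0269 − 0.0590 = 0.0047
F = S·e^((r+u−y)T) = 0.2718 · e^(0.0047 × 6/12) = 0.2718 · e^0.002350
= 0.2718 × 1.002353 = £0.2724 per pound

£0.2724 per pound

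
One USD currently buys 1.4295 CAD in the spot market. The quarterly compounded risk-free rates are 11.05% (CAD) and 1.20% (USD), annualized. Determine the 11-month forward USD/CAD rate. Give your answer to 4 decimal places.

1.5625

By covered interest parity, F = S · (1+r_CAD/4)^(4T) / (1+r_USD/4)^(4T)
= 1.4295 × 1.105080 / 1.011044 = 1.4295 × 1.093009
F = 1.5625 CAD per USD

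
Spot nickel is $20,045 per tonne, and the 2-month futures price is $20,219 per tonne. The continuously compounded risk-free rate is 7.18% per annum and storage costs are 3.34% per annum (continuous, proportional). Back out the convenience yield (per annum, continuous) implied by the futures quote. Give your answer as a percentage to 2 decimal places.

5.33%

F = S·e^((r+u−y)T) ⇒ (r+u−y) = ln(F/S)/T
ln(20219/20045) = 0.008643; /T ⇒ 0.051858
y = r + u − ln(F/S)/T = 0.0718 + 0.0334 − 0.051858 = 0.053342
y = 5.33%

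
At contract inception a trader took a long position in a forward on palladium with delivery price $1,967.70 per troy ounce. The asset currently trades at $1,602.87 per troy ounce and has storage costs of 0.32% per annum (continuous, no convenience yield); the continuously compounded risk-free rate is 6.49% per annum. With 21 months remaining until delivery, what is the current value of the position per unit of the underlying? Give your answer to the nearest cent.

Current fair forward for the remaining 21 months: F = S·e^((r + u)·T), (r + u) = 0.0649 + 0.0032 = 0.0681
F = 1602.87 · e^(0.0681 × 21/12) = 1602.87 × 1.12656705 = 1805.7405
Value of long forward = (F − K)·e^(−rT) = (1805.7405 − 1967.70) · e^(−0.0649·21/12)
= -161.9595 × 0.89263725 = -144.57

-$144.57 per troy ounce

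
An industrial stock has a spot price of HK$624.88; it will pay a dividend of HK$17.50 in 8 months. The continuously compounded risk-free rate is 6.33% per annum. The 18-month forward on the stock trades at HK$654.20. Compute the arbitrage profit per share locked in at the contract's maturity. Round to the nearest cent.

PV(dividends) I = 17.50·e^(−0.0633·8/12) = 16.7769
Fair forward F* = (S − I)·e^(rT) = (624.88 − 16.7769)·e^0.094950 = 608.1031 × 1.099604 = 668.6726
Market HK$654.20 < fair 668.6726: forward underpriced → reverse cash-and-carry (short the stock, invest proceeds at r, pay the dividends, go long the forward).
Profit at T = |F_mkt − F*| = |654.20 − 668.6726| = HK$14.47 per share

HK$14.47 per share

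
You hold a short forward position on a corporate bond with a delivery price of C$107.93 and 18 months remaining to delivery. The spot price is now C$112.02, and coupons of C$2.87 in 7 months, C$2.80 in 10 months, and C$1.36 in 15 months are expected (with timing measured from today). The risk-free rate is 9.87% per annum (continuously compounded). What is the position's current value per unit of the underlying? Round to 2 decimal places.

-C$12.45

PV(remaining coupons) I = 2.87·e^(−0.0987·7/12) + 2.80·e^(−0.0987·10/12) + 1.36·e^(−0.0987·15/12) = 6.4905
Current forward F = (S − I)·e^(rT) = (112.02 − 6.4905)·e^(0.0987·18/12) = 105.5295 × 1.159571 = 122.3689
Value (long) = (F − K)·e^(−rT) = (122.3689 − 107.93) × 0.862388 = 12.4519
Short position value = −(long value) = -C$12.45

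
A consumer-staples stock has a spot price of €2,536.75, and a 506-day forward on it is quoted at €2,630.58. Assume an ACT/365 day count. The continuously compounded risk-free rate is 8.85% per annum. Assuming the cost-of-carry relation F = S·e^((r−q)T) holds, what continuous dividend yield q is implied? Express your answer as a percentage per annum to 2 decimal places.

From F = S·e^((r−q)T): (r − q) = ln(F/S)/T
ln(2630.58/2536.75) = ln(1.036988) = 0.036320
(r − q) = 0.036320 / (506/365) = 0.026199
q = r − ln(F/S)/T = 0.0885 − 0.026199 = 0.062301
q = 6.23%

6.23%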